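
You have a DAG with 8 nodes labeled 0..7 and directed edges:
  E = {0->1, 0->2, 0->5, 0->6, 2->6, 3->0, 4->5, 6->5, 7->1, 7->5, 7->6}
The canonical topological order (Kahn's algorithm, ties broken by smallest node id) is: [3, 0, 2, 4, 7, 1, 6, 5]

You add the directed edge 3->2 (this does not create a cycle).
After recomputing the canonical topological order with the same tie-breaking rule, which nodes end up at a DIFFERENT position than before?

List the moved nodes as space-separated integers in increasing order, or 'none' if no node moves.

Old toposort: [3, 0, 2, 4, 7, 1, 6, 5]
Added edge 3->2
Recompute Kahn (smallest-id tiebreak):
  initial in-degrees: [1, 2, 2, 0, 0, 4, 3, 0]
  ready (indeg=0): [3, 4, 7]
  pop 3: indeg[0]->0; indeg[2]->1 | ready=[0, 4, 7] | order so far=[3]
  pop 0: indeg[1]->1; indeg[2]->0; indeg[5]->3; indeg[6]->2 | ready=[2, 4, 7] | order so far=[3, 0]
  pop 2: indeg[6]->1 | ready=[4, 7] | order so far=[3, 0, 2]
  pop 4: indeg[5]->2 | ready=[7] | order so far=[3, 0, 2, 4]
  pop 7: indeg[1]->0; indeg[5]->1; indeg[6]->0 | ready=[1, 6] | order so far=[3, 0, 2, 4, 7]
  pop 1: no out-edges | ready=[6] | order so far=[3, 0, 2, 4, 7, 1]
  pop 6: indeg[5]->0 | ready=[5] | order so far=[3, 0, 2, 4, 7, 1, 6]
  pop 5: no out-edges | ready=[] | order so far=[3, 0, 2, 4, 7, 1, 6, 5]
New canonical toposort: [3, 0, 2, 4, 7, 1, 6, 5]
Compare positions:
  Node 0: index 1 -> 1 (same)
  Node 1: index 5 -> 5 (same)
  Node 2: index 2 -> 2 (same)
  Node 3: index 0 -> 0 (same)
  Node 4: index 3 -> 3 (same)
  Node 5: index 7 -> 7 (same)
  Node 6: index 6 -> 6 (same)
  Node 7: index 4 -> 4 (same)
Nodes that changed position: none

Answer: none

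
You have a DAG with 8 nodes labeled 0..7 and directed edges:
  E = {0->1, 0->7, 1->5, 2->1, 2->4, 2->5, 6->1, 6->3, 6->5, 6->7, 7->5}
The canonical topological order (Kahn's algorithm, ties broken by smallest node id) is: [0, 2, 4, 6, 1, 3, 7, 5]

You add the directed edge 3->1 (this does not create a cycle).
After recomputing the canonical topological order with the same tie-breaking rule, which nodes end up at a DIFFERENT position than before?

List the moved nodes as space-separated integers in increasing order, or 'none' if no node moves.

Answer: 1 3

Derivation:
Old toposort: [0, 2, 4, 6, 1, 3, 7, 5]
Added edge 3->1
Recompute Kahn (smallest-id tiebreak):
  initial in-degrees: [0, 4, 0, 1, 1, 4, 0, 2]
  ready (indeg=0): [0, 2, 6]
  pop 0: indeg[1]->3; indeg[7]->1 | ready=[2, 6] | order so far=[0]
  pop 2: indeg[1]->2; indeg[4]->0; indeg[5]->3 | ready=[4, 6] | order so far=[0, 2]
  pop 4: no out-edges | ready=[6] | order so far=[0, 2, 4]
  pop 6: indeg[1]->1; indeg[3]->0; indeg[5]->2; indeg[7]->0 | ready=[3, 7] | order so far=[0, 2, 4, 6]
  pop 3: indeg[1]->0 | ready=[1, 7] | order so far=[0, 2, 4, 6, 3]
  pop 1: indeg[5]->1 | ready=[7] | order so far=[0, 2, 4, 6, 3, 1]
  pop 7: indeg[5]->0 | ready=[5] | order so far=[0, 2, 4, 6, 3, 1, 7]
  pop 5: no out-edges | ready=[] | order so far=[0, 2, 4, 6, 3, 1, 7, 5]
New canonical toposort: [0, 2, 4, 6, 3, 1, 7, 5]
Compare positions:
  Node 0: index 0 -> 0 (same)
  Node 1: index 4 -> 5 (moved)
  Node 2: index 1 -> 1 (same)
  Node 3: index 5 -> 4 (moved)
  Node 4: index 2 -> 2 (same)
  Node 5: index 7 -> 7 (same)
  Node 6: index 3 -> 3 (same)
  Node 7: index 6 -> 6 (same)
Nodes that changed position: 1 3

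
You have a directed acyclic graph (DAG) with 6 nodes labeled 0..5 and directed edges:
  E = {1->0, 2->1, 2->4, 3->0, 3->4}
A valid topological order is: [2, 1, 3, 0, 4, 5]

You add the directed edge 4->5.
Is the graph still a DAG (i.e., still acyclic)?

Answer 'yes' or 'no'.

Answer: yes

Derivation:
Given toposort: [2, 1, 3, 0, 4, 5]
Position of 4: index 4; position of 5: index 5
New edge 4->5: forward
Forward edge: respects the existing order. Still a DAG, same toposort still valid.
Still a DAG? yes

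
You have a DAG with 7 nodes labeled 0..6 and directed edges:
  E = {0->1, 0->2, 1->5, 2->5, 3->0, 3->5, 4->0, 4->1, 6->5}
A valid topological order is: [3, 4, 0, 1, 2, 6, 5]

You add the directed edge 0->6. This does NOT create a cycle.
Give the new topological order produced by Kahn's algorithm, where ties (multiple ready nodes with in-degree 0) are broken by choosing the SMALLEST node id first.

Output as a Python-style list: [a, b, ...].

Answer: [3, 4, 0, 1, 2, 6, 5]

Derivation:
Old toposort: [3, 4, 0, 1, 2, 6, 5]
Added edge: 0->6
Position of 0 (2) < position of 6 (5). Old order still valid.
Run Kahn's algorithm (break ties by smallest node id):
  initial in-degrees: [2, 2, 1, 0, 0, 4, 1]
  ready (indeg=0): [3, 4]
  pop 3: indeg[0]->1; indeg[5]->3 | ready=[4] | order so far=[3]
  pop 4: indeg[0]->0; indeg[1]->1 | ready=[0] | order so far=[3, 4]
  pop 0: indeg[1]->0; indeg[2]->0; indeg[6]->0 | ready=[1, 2, 6] | order so far=[3, 4, 0]
  pop 1: indeg[5]->2 | ready=[2, 6] | order so far=[3, 4, 0, 1]
  pop 2: indeg[5]->1 | ready=[6] | order so far=[3, 4, 0, 1, 2]
  pop 6: indeg[5]->0 | ready=[5] | order so far=[3, 4, 0, 1, 2, 6]
  pop 5: no out-edges | ready=[] | order so far=[3, 4, 0, 1, 2, 6, 5]
  Result: [3, 4, 0, 1, 2, 6, 5]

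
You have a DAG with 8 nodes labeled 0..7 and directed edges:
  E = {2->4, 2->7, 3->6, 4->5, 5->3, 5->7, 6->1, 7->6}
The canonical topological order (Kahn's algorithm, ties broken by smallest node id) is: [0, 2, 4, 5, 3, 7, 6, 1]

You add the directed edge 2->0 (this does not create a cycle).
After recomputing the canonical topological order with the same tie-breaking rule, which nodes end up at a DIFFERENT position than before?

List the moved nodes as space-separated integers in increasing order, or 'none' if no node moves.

Old toposort: [0, 2, 4, 5, 3, 7, 6, 1]
Added edge 2->0
Recompute Kahn (smallest-id tiebreak):
  initial in-degrees: [1, 1, 0, 1, 1, 1, 2, 2]
  ready (indeg=0): [2]
  pop 2: indeg[0]->0; indeg[4]->0; indeg[7]->1 | ready=[0, 4] | order so far=[2]
  pop 0: no out-edges | ready=[4] | order so far=[2, 0]
  pop 4: indeg[5]->0 | ready=[5] | order so far=[2, 0, 4]
  pop 5: indeg[3]->0; indeg[7]->0 | ready=[3, 7] | order so far=[2, 0, 4, 5]
  pop 3: indeg[6]->1 | ready=[7] | order so far=[2, 0, 4, 5, 3]
  pop 7: indeg[6]->0 | ready=[6] | order so far=[2, 0, 4, 5, 3, 7]
  pop 6: indeg[1]->0 | ready=[1] | order so far=[2, 0, 4, 5, 3, 7, 6]
  pop 1: no out-edges | ready=[] | order so far=[2, 0, 4, 5, 3, 7, 6, 1]
New canonical toposort: [2, 0, 4, 5, 3, 7, 6, 1]
Compare positions:
  Node 0: index 0 -> 1 (moved)
  Node 1: index 7 -> 7 (same)
  Node 2: index 1 -> 0 (moved)
  Node 3: index 4 -> 4 (same)
  Node 4: index 2 -> 2 (same)
  Node 5: index 3 -> 3 (same)
  Node 6: index 6 -> 6 (same)
  Node 7: index 5 -> 5 (same)
Nodes that changed position: 0 2

Answer: 0 2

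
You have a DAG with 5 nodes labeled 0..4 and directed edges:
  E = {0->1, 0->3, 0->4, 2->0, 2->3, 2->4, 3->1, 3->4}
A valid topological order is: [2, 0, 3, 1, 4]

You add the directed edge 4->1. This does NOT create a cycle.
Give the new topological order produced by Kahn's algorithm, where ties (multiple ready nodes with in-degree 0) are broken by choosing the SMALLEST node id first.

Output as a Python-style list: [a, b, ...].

Answer: [2, 0, 3, 4, 1]

Derivation:
Old toposort: [2, 0, 3, 1, 4]
Added edge: 4->1
Position of 4 (4) > position of 1 (3). Must reorder: 4 must now come before 1.
Run Kahn's algorithm (break ties by smallest node id):
  initial in-degrees: [1, 3, 0, 2, 3]
  ready (indeg=0): [2]
  pop 2: indeg[0]->0; indeg[3]->1; indeg[4]->2 | ready=[0] | order so far=[2]
  pop 0: indeg[1]->2; indeg[3]->0; indeg[4]->1 | ready=[3] | order so far=[2, 0]
  pop 3: indeg[1]->1; indeg[4]->0 | ready=[4] | order so far=[2, 0, 3]
  pop 4: indeg[1]->0 | ready=[1] | order so far=[2, 0, 3, 4]
  pop 1: no out-edges | ready=[] | order so far=[2, 0, 3, 4, 1]
  Result: [2, 0, 3, 4, 1]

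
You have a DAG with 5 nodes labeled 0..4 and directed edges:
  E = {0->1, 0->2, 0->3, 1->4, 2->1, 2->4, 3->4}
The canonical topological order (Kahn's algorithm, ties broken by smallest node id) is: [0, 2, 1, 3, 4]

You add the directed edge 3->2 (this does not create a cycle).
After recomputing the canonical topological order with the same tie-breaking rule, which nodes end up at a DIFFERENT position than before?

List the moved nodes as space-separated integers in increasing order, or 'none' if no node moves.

Answer: 1 2 3

Derivation:
Old toposort: [0, 2, 1, 3, 4]
Added edge 3->2
Recompute Kahn (smallest-id tiebreak):
  initial in-degrees: [0, 2, 2, 1, 3]
  ready (indeg=0): [0]
  pop 0: indeg[1]->1; indeg[2]->1; indeg[3]->0 | ready=[3] | order so far=[0]
  pop 3: indeg[2]->0; indeg[4]->2 | ready=[2] | order so far=[0, 3]
  pop 2: indeg[1]->0; indeg[4]->1 | ready=[1] | order so far=[0, 3, 2]
  pop 1: indeg[4]->0 | ready=[4] | order so far=[0, 3, 2, 1]
  pop 4: no out-edges | ready=[] | order so far=[0, 3, 2, 1, 4]
New canonical toposort: [0, 3, 2, 1, 4]
Compare positions:
  Node 0: index 0 -> 0 (same)
  Node 1: index 2 -> 3 (moved)
  Node 2: index 1 -> 2 (moved)
  Node 3: index 3 -> 1 (moved)
  Node 4: index 4 -> 4 (same)
Nodes that changed position: 1 2 3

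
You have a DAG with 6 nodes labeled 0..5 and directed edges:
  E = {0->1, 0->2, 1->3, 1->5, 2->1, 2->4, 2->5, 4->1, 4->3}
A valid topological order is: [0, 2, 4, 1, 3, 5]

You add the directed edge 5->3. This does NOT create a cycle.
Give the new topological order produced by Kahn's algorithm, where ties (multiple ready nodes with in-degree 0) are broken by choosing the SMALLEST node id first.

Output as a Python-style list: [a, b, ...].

Answer: [0, 2, 4, 1, 5, 3]

Derivation:
Old toposort: [0, 2, 4, 1, 3, 5]
Added edge: 5->3
Position of 5 (5) > position of 3 (4). Must reorder: 5 must now come before 3.
Run Kahn's algorithm (break ties by smallest node id):
  initial in-degrees: [0, 3, 1, 3, 1, 2]
  ready (indeg=0): [0]
  pop 0: indeg[1]->2; indeg[2]->0 | ready=[2] | order so far=[0]
  pop 2: indeg[1]->1; indeg[4]->0; indeg[5]->1 | ready=[4] | order so far=[0, 2]
  pop 4: indeg[1]->0; indeg[3]->2 | ready=[1] | order so far=[0, 2, 4]
  pop 1: indeg[3]->1; indeg[5]->0 | ready=[5] | order so far=[0, 2, 4, 1]
  pop 5: indeg[3]->0 | ready=[3] | order so far=[0, 2, 4, 1, 5]
  pop 3: no out-edges | ready=[] | order so far=[0, 2, 4, 1, 5, 3]
  Result: [0, 2, 4, 1, 5, 3]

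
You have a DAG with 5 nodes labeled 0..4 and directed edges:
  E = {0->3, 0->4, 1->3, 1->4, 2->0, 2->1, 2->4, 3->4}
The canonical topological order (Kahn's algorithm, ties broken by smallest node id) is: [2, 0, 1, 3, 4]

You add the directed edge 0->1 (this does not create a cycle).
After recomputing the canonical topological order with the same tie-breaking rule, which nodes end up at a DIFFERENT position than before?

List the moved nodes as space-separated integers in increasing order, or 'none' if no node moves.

Answer: none

Derivation:
Old toposort: [2, 0, 1, 3, 4]
Added edge 0->1
Recompute Kahn (smallest-id tiebreak):
  initial in-degrees: [1, 2, 0, 2, 4]
  ready (indeg=0): [2]
  pop 2: indeg[0]->0; indeg[1]->1; indeg[4]->3 | ready=[0] | order so far=[2]
  pop 0: indeg[1]->0; indeg[3]->1; indeg[4]->2 | ready=[1] | order so far=[2, 0]
  pop 1: indeg[3]->0; indeg[4]->1 | ready=[3] | order so far=[2, 0, 1]
  pop 3: indeg[4]->0 | ready=[4] | order so far=[2, 0, 1, 3]
  pop 4: no out-edges | ready=[] | order so far=[2, 0, 1, 3, 4]
New canonical toposort: [2, 0, 1, 3, 4]
Compare positions:
  Node 0: index 1 -> 1 (same)
  Node 1: index 2 -> 2 (same)
  Node 2: index 0 -> 0 (same)
  Node 3: index 3 -> 3 (same)
  Node 4: index 4 -> 4 (same)
Nodes that changed position: none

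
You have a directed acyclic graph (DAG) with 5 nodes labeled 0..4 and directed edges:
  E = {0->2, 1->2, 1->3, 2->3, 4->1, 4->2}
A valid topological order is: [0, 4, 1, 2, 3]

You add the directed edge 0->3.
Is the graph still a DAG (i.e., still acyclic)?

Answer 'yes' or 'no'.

Answer: yes

Derivation:
Given toposort: [0, 4, 1, 2, 3]
Position of 0: index 0; position of 3: index 4
New edge 0->3: forward
Forward edge: respects the existing order. Still a DAG, same toposort still valid.
Still a DAG? yes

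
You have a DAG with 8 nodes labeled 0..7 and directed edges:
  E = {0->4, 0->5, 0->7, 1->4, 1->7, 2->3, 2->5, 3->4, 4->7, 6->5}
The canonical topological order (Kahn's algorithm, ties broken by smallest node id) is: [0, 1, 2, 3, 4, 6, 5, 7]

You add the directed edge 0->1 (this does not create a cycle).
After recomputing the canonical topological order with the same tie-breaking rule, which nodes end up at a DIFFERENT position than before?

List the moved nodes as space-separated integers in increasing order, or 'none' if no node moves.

Answer: none

Derivation:
Old toposort: [0, 1, 2, 3, 4, 6, 5, 7]
Added edge 0->1
Recompute Kahn (smallest-id tiebreak):
  initial in-degrees: [0, 1, 0, 1, 3, 3, 0, 3]
  ready (indeg=0): [0, 2, 6]
  pop 0: indeg[1]->0; indeg[4]->2; indeg[5]->2; indeg[7]->2 | ready=[1, 2, 6] | order so far=[0]
  pop 1: indeg[4]->1; indeg[7]->1 | ready=[2, 6] | order so far=[0, 1]
  pop 2: indeg[3]->0; indeg[5]->1 | ready=[3, 6] | order so far=[0, 1, 2]
  pop 3: indeg[4]->0 | ready=[4, 6] | order so far=[0, 1, 2, 3]
  pop 4: indeg[7]->0 | ready=[6, 7] | order so far=[0, 1, 2, 3, 4]
  pop 6: indeg[5]->0 | ready=[5, 7] | order so far=[0, 1, 2, 3, 4, 6]
  pop 5: no out-edges | ready=[7] | order so far=[0, 1, 2, 3, 4, 6, 5]
  pop 7: no out-edges | ready=[] | order so far=[0, 1, 2, 3, 4, 6, 5, 7]
New canonical toposort: [0, 1, 2, 3, 4, 6, 5, 7]
Compare positions:
  Node 0: index 0 -> 0 (same)
  Node 1: index 1 -> 1 (same)
  Node 2: index 2 -> 2 (same)
  Node 3: index 3 -> 3 (same)
  Node 4: index 4 -> 4 (same)
  Node 5: index 6 -> 6 (same)
  Node 6: index 5 -> 5 (same)
  Node 7: index 7 -> 7 (same)
Nodes that changed position: none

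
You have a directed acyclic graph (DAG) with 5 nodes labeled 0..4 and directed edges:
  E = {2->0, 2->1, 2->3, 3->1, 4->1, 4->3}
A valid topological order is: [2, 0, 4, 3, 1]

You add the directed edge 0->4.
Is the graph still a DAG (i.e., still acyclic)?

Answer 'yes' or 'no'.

Given toposort: [2, 0, 4, 3, 1]
Position of 0: index 1; position of 4: index 2
New edge 0->4: forward
Forward edge: respects the existing order. Still a DAG, same toposort still valid.
Still a DAG? yes

Answer: yes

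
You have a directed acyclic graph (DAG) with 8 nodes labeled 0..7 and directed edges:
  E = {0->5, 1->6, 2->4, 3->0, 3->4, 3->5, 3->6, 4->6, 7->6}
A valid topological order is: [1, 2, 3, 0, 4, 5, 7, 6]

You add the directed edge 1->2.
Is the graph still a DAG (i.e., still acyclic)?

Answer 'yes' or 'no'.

Given toposort: [1, 2, 3, 0, 4, 5, 7, 6]
Position of 1: index 0; position of 2: index 1
New edge 1->2: forward
Forward edge: respects the existing order. Still a DAG, same toposort still valid.
Still a DAG? yes

Answer: yes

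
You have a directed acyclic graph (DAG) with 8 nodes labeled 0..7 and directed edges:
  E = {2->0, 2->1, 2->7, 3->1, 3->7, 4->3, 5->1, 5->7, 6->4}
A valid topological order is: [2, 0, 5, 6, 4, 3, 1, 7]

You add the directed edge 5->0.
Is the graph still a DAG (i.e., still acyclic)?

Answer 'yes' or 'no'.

Answer: yes

Derivation:
Given toposort: [2, 0, 5, 6, 4, 3, 1, 7]
Position of 5: index 2; position of 0: index 1
New edge 5->0: backward (u after v in old order)
Backward edge: old toposort is now invalid. Check if this creates a cycle.
Does 0 already reach 5? Reachable from 0: [0]. NO -> still a DAG (reorder needed).
Still a DAG? yes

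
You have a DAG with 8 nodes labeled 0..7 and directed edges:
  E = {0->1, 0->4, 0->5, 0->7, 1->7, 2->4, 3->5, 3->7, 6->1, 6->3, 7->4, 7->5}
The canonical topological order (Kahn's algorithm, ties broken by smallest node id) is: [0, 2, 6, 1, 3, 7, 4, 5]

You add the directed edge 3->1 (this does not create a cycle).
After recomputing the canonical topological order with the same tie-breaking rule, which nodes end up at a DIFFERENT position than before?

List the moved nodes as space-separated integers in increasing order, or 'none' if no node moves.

Answer: 1 3

Derivation:
Old toposort: [0, 2, 6, 1, 3, 7, 4, 5]
Added edge 3->1
Recompute Kahn (smallest-id tiebreak):
  initial in-degrees: [0, 3, 0, 1, 3, 3, 0, 3]
  ready (indeg=0): [0, 2, 6]
  pop 0: indeg[1]->2; indeg[4]->2; indeg[5]->2; indeg[7]->2 | ready=[2, 6] | order so far=[0]
  pop 2: indeg[4]->1 | ready=[6] | order so far=[0, 2]
  pop 6: indeg[1]->1; indeg[3]->0 | ready=[3] | order so far=[0, 2, 6]
  pop 3: indeg[1]->0; indeg[5]->1; indeg[7]->1 | ready=[1] | order so far=[0, 2, 6, 3]
  pop 1: indeg[7]->0 | ready=[7] | order so far=[0, 2, 6, 3, 1]
  pop 7: indeg[4]->0; indeg[5]->0 | ready=[4, 5] | order so far=[0, 2, 6, 3, 1, 7]
  pop 4: no out-edges | ready=[5] | order so far=[0, 2, 6, 3, 1, 7, 4]
  pop 5: no out-edges | ready=[] | order so far=[0, 2, 6, 3, 1, 7, 4, 5]
New canonical toposort: [0, 2, 6, 3, 1, 7, 4, 5]
Compare positions:
  Node 0: index 0 -> 0 (same)
  Node 1: index 3 -> 4 (moved)
  Node 2: index 1 -> 1 (same)
  Node 3: index 4 -> 3 (moved)
  Node 4: index 6 -> 6 (same)
  Node 5: index 7 -> 7 (same)
  Node 6: index 2 -> 2 (same)
  Node 7: index 5 -> 5 (same)
Nodes that changed position: 1 3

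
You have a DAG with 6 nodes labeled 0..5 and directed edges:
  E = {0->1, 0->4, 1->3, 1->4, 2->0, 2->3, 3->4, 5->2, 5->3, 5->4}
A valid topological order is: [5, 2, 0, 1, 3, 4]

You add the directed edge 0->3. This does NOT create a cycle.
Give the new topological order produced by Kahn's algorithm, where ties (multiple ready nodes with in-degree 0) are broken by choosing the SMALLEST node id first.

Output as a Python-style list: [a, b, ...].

Old toposort: [5, 2, 0, 1, 3, 4]
Added edge: 0->3
Position of 0 (2) < position of 3 (4). Old order still valid.
Run Kahn's algorithm (break ties by smallest node id):
  initial in-degrees: [1, 1, 1, 4, 4, 0]
  ready (indeg=0): [5]
  pop 5: indeg[2]->0; indeg[3]->3; indeg[4]->3 | ready=[2] | order so far=[5]
  pop 2: indeg[0]->0; indeg[3]->2 | ready=[0] | order so far=[5, 2]
  pop 0: indeg[1]->0; indeg[3]->1; indeg[4]->2 | ready=[1] | order so far=[5, 2, 0]
  pop 1: indeg[3]->0; indeg[4]->1 | ready=[3] | order so far=[5, 2, 0, 1]
  pop 3: indeg[4]->0 | ready=[4] | order so far=[5, 2, 0, 1, 3]
  pop 4: no out-edges | ready=[] | order so far=[5, 2, 0, 1, 3, 4]
  Result: [5, 2, 0, 1, 3, 4]

Answer: [5, 2, 0, 1, 3, 4]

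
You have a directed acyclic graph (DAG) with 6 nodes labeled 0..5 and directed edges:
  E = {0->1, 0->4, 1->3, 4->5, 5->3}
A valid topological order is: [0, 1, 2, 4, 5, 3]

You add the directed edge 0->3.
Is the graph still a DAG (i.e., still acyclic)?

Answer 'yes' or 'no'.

Answer: yes

Derivation:
Given toposort: [0, 1, 2, 4, 5, 3]
Position of 0: index 0; position of 3: index 5
New edge 0->3: forward
Forward edge: respects the existing order. Still a DAG, same toposort still valid.
Still a DAG? yes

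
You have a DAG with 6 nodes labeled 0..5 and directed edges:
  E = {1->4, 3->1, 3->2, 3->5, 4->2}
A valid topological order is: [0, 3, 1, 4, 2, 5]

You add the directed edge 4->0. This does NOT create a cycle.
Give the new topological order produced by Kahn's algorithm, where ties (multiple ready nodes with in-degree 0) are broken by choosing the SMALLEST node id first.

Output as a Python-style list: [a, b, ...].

Old toposort: [0, 3, 1, 4, 2, 5]
Added edge: 4->0
Position of 4 (3) > position of 0 (0). Must reorder: 4 must now come before 0.
Run Kahn's algorithm (break ties by smallest node id):
  initial in-degrees: [1, 1, 2, 0, 1, 1]
  ready (indeg=0): [3]
  pop 3: indeg[1]->0; indeg[2]->1; indeg[5]->0 | ready=[1, 5] | order so far=[3]
  pop 1: indeg[4]->0 | ready=[4, 5] | order so far=[3, 1]
  pop 4: indeg[0]->0; indeg[2]->0 | ready=[0, 2, 5] | order so far=[3, 1, 4]
  pop 0: no out-edges | ready=[2, 5] | order so far=[3, 1, 4, 0]
  pop 2: no out-edges | ready=[5] | order so far=[3, 1, 4, 0, 2]
  pop 5: no out-edges | ready=[] | order so far=[3, 1, 4, 0, 2, 5]
  Result: [3, 1, 4, 0, 2, 5]

Answer: [3, 1, 4, 0, 2, 5]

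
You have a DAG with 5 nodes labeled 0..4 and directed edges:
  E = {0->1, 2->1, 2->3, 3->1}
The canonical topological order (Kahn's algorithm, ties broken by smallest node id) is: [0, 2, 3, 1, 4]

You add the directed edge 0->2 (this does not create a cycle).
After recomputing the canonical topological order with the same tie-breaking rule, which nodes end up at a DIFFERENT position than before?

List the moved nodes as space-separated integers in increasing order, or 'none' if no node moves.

Answer: none

Derivation:
Old toposort: [0, 2, 3, 1, 4]
Added edge 0->2
Recompute Kahn (smallest-id tiebreak):
  initial in-degrees: [0, 3, 1, 1, 0]
  ready (indeg=0): [0, 4]
  pop 0: indeg[1]->2; indeg[2]->0 | ready=[2, 4] | order so far=[0]
  pop 2: indeg[1]->1; indeg[3]->0 | ready=[3, 4] | order so far=[0, 2]
  pop 3: indeg[1]->0 | ready=[1, 4] | order so far=[0, 2, 3]
  pop 1: no out-edges | ready=[4] | order so far=[0, 2, 3, 1]
  pop 4: no out-edges | ready=[] | order so far=[0, 2, 3, 1, 4]
New canonical toposort: [0, 2, 3, 1, 4]
Compare positions:
  Node 0: index 0 -> 0 (same)
  Node 1: index 3 -> 3 (same)
  Node 2: index 1 -> 1 (same)
  Node 3: index 2 -> 2 (same)
  Node 4: index 4 -> 4 (same)
Nodes that changed position: none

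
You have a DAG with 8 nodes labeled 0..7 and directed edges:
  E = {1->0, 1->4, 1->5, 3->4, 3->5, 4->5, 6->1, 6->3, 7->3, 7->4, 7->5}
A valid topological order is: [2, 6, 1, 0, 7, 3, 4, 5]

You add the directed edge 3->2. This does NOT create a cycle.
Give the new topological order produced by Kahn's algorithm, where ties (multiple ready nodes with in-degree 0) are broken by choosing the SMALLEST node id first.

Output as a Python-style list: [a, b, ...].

Old toposort: [2, 6, 1, 0, 7, 3, 4, 5]
Added edge: 3->2
Position of 3 (5) > position of 2 (0). Must reorder: 3 must now come before 2.
Run Kahn's algorithm (break ties by smallest node id):
  initial in-degrees: [1, 1, 1, 2, 3, 4, 0, 0]
  ready (indeg=0): [6, 7]
  pop 6: indeg[1]->0; indeg[3]->1 | ready=[1, 7] | order so far=[6]
  pop 1: indeg[0]->0; indeg[4]->2; indeg[5]->3 | ready=[0, 7] | order so far=[6, 1]
  pop 0: no out-edges | ready=[7] | order so far=[6, 1, 0]
  pop 7: indeg[3]->0; indeg[4]->1; indeg[5]->2 | ready=[3] | order so far=[6, 1, 0, 7]
  pop 3: indeg[2]->0; indeg[4]->0; indeg[5]->1 | ready=[2, 4] | order so far=[6, 1, 0, 7, 3]
  pop 2: no out-edges | ready=[4] | order so far=[6, 1, 0, 7, 3, 2]
  pop 4: indeg[5]->0 | ready=[5] | order so far=[6, 1, 0, 7, 3, 2, 4]
  pop 5: no out-edges | ready=[] | order so far=[6, 1, 0, 7, 3, 2, 4, 5]
  Result: [6, 1, 0, 7, 3, 2, 4, 5]

Answer: [6, 1, 0, 7, 3, 2, 4, 5]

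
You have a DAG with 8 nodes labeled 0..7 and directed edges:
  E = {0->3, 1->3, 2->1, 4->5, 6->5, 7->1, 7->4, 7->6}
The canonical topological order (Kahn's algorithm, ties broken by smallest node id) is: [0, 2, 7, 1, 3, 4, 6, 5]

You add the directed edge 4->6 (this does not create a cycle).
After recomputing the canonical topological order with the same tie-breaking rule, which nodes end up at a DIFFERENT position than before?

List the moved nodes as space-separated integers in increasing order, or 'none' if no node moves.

Old toposort: [0, 2, 7, 1, 3, 4, 6, 5]
Added edge 4->6
Recompute Kahn (smallest-id tiebreak):
  initial in-degrees: [0, 2, 0, 2, 1, 2, 2, 0]
  ready (indeg=0): [0, 2, 7]
  pop 0: indeg[3]->1 | ready=[2, 7] | order so far=[0]
  pop 2: indeg[1]->1 | ready=[7] | order so far=[0, 2]
  pop 7: indeg[1]->0; indeg[4]->0; indeg[6]->1 | ready=[1, 4] | order so far=[0, 2, 7]
  pop 1: indeg[3]->0 | ready=[3, 4] | order so far=[0, 2, 7, 1]
  pop 3: no out-edges | ready=[4] | order so far=[0, 2, 7, 1, 3]
  pop 4: indeg[5]->1; indeg[6]->0 | ready=[6] | order so far=[0, 2, 7, 1, 3, 4]
  pop 6: indeg[5]->0 | ready=[5] | order so far=[0, 2, 7, 1, 3, 4, 6]
  pop 5: no out-edges | ready=[] | order so far=[0, 2, 7, 1, 3, 4, 6, 5]
New canonical toposort: [0, 2, 7, 1, 3, 4, 6, 5]
Compare positions:
  Node 0: index 0 -> 0 (same)
  Node 1: index 3 -> 3 (same)
  Node 2: index 1 -> 1 (same)
  Node 3: index 4 -> 4 (same)
  Node 4: index 5 -> 5 (same)
  Node 5: index 7 -> 7 (same)
  Node 6: index 6 -> 6 (same)
  Node 7: index 2 -> 2 (same)
Nodes that changed position: none

Answer: none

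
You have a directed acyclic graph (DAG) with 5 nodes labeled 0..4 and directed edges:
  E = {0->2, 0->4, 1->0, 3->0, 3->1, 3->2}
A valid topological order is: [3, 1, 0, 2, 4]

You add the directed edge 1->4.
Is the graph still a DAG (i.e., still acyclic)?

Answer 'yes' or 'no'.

Answer: yes

Derivation:
Given toposort: [3, 1, 0, 2, 4]
Position of 1: index 1; position of 4: index 4
New edge 1->4: forward
Forward edge: respects the existing order. Still a DAG, same toposort still valid.
Still a DAG? yes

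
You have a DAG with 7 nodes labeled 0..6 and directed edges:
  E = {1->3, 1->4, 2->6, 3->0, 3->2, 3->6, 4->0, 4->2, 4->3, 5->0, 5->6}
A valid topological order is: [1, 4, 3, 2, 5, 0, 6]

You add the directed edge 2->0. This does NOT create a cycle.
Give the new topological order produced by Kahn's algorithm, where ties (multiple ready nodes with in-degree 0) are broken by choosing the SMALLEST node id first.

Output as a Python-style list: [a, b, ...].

Answer: [1, 4, 3, 2, 5, 0, 6]

Derivation:
Old toposort: [1, 4, 3, 2, 5, 0, 6]
Added edge: 2->0
Position of 2 (3) < position of 0 (5). Old order still valid.
Run Kahn's algorithm (break ties by smallest node id):
  initial in-degrees: [4, 0, 2, 2, 1, 0, 3]
  ready (indeg=0): [1, 5]
  pop 1: indeg[3]->1; indeg[4]->0 | ready=[4, 5] | order so far=[1]
  pop 4: indeg[0]->3; indeg[2]->1; indeg[3]->0 | ready=[3, 5] | order so far=[1, 4]
  pop 3: indeg[0]->2; indeg[2]->0; indeg[6]->2 | ready=[2, 5] | order so far=[1, 4, 3]
  pop 2: indeg[0]->1; indeg[6]->1 | ready=[5] | order so far=[1, 4, 3, 2]
  pop 5: indeg[0]->0; indeg[6]->0 | ready=[0, 6] | order so far=[1, 4, 3, 2, 5]
  pop 0: no out-edges | ready=[6] | order so far=[1, 4, 3, 2, 5, 0]
  pop 6: no out-edges | ready=[] | order so far=[1, 4, 3, 2, 5, 0, 6]
  Result: [1, 4, 3, 2, 5, 0, 6]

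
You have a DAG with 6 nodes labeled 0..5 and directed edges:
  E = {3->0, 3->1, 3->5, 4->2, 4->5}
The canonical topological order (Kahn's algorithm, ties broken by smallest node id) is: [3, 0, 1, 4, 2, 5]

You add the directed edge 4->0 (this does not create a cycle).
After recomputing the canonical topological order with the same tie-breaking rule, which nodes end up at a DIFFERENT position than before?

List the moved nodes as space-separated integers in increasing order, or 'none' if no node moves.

Old toposort: [3, 0, 1, 4, 2, 5]
Added edge 4->0
Recompute Kahn (smallest-id tiebreak):
  initial in-degrees: [2, 1, 1, 0, 0, 2]
  ready (indeg=0): [3, 4]
  pop 3: indeg[0]->1; indeg[1]->0; indeg[5]->1 | ready=[1, 4] | order so far=[3]
  pop 1: no out-edges | ready=[4] | order so far=[3, 1]
  pop 4: indeg[0]->0; indeg[2]->0; indeg[5]->0 | ready=[0, 2, 5] | order so far=[3, 1, 4]
  pop 0: no out-edges | ready=[2, 5] | order so far=[3, 1, 4, 0]
  pop 2: no out-edges | ready=[5] | order so far=[3, 1, 4, 0, 2]
  pop 5: no out-edges | ready=[] | order so far=[3, 1, 4, 0, 2, 5]
New canonical toposort: [3, 1, 4, 0, 2, 5]
Compare positions:
  Node 0: index 1 -> 3 (moved)
  Node 1: index 2 -> 1 (moved)
  Node 2: index 4 -> 4 (same)
  Node 3: index 0 -> 0 (same)
  Node 4: index 3 -> 2 (moved)
  Node 5: index 5 -> 5 (same)
Nodes that changed position: 0 1 4

Answer: 0 1 4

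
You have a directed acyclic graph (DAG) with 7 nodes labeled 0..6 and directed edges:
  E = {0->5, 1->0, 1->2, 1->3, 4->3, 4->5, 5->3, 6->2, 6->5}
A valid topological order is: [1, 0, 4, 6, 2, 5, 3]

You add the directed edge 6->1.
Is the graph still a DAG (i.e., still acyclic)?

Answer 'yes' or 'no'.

Answer: yes

Derivation:
Given toposort: [1, 0, 4, 6, 2, 5, 3]
Position of 6: index 3; position of 1: index 0
New edge 6->1: backward (u after v in old order)
Backward edge: old toposort is now invalid. Check if this creates a cycle.
Does 1 already reach 6? Reachable from 1: [0, 1, 2, 3, 5]. NO -> still a DAG (reorder needed).
Still a DAG? yes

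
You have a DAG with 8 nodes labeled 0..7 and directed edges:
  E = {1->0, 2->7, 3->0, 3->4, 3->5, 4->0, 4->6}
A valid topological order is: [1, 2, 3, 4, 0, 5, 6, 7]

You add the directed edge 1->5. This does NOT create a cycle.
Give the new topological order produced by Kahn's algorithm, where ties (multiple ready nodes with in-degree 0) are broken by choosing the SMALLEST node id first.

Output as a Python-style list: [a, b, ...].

Answer: [1, 2, 3, 4, 0, 5, 6, 7]

Derivation:
Old toposort: [1, 2, 3, 4, 0, 5, 6, 7]
Added edge: 1->5
Position of 1 (0) < position of 5 (5). Old order still valid.
Run Kahn's algorithm (break ties by smallest node id):
  initial in-degrees: [3, 0, 0, 0, 1, 2, 1, 1]
  ready (indeg=0): [1, 2, 3]
  pop 1: indeg[0]->2; indeg[5]->1 | ready=[2, 3] | order so far=[1]
  pop 2: indeg[7]->0 | ready=[3, 7] | order so far=[1, 2]
  pop 3: indeg[0]->1; indeg[4]->0; indeg[5]->0 | ready=[4, 5, 7] | order so far=[1, 2, 3]
  pop 4: indeg[0]->0; indeg[6]->0 | ready=[0, 5, 6, 7] | order so far=[1, 2, 3, 4]
  pop 0: no out-edges | ready=[5, 6, 7] | order so far=[1, 2, 3, 4, 0]
  pop 5: no out-edges | ready=[6, 7] | order so far=[1, 2, 3, 4, 0, 5]
  pop 6: no out-edges | ready=[7] | order so far=[1, 2, 3, 4, 0, 5, 6]
  pop 7: no out-edges | ready=[] | order so far=[1, 2, 3, 4, 0, 5, 6, 7]
  Result: [1, 2, 3, 4, 0, 5, 6, 7]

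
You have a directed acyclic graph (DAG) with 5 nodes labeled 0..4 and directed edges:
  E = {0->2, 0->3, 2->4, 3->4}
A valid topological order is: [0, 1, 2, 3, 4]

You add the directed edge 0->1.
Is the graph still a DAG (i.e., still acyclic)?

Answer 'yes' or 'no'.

Answer: yes

Derivation:
Given toposort: [0, 1, 2, 3, 4]
Position of 0: index 0; position of 1: index 1
New edge 0->1: forward
Forward edge: respects the existing order. Still a DAG, same toposort still valid.
Still a DAG? yes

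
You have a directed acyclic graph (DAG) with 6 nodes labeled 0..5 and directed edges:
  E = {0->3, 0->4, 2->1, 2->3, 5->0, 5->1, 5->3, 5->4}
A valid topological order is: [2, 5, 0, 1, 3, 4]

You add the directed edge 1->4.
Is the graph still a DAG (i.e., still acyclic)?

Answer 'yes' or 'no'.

Given toposort: [2, 5, 0, 1, 3, 4]
Position of 1: index 3; position of 4: index 5
New edge 1->4: forward
Forward edge: respects the existing order. Still a DAG, same toposort still valid.
Still a DAG? yes

Answer: yes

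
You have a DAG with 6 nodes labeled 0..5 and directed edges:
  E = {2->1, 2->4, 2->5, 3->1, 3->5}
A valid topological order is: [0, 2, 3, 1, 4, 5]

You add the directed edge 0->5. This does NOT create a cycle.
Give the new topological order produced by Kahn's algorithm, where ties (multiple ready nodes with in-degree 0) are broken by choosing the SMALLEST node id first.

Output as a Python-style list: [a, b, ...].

Old toposort: [0, 2, 3, 1, 4, 5]
Added edge: 0->5
Position of 0 (0) < position of 5 (5). Old order still valid.
Run Kahn's algorithm (break ties by smallest node id):
  initial in-degrees: [0, 2, 0, 0, 1, 3]
  ready (indeg=0): [0, 2, 3]
  pop 0: indeg[5]->2 | ready=[2, 3] | order so far=[0]
  pop 2: indeg[1]->1; indeg[4]->0; indeg[5]->1 | ready=[3, 4] | order so far=[0, 2]
  pop 3: indeg[1]->0; indeg[5]->0 | ready=[1, 4, 5] | order so far=[0, 2, 3]
  pop 1: no out-edges | ready=[4, 5] | order so far=[0, 2, 3, 1]
  pop 4: no out-edges | ready=[5] | order so far=[0, 2, 3, 1, 4]
  pop 5: no out-edges | ready=[] | order so far=[0, 2, 3, 1, 4, 5]
  Result: [0, 2, 3, 1, 4, 5]

Answer: [0, 2, 3, 1, 4, 5]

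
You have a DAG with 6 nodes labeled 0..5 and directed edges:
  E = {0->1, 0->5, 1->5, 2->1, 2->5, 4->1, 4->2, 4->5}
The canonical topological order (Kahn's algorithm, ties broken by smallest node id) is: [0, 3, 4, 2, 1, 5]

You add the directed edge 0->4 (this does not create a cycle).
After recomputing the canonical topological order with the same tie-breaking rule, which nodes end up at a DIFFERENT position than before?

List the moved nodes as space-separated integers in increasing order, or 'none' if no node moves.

Answer: none

Derivation:
Old toposort: [0, 3, 4, 2, 1, 5]
Added edge 0->4
Recompute Kahn (smallest-id tiebreak):
  initial in-degrees: [0, 3, 1, 0, 1, 4]
  ready (indeg=0): [0, 3]
  pop 0: indeg[1]->2; indeg[4]->0; indeg[5]->3 | ready=[3, 4] | order so far=[0]
  pop 3: no out-edges | ready=[4] | order so far=[0, 3]
  pop 4: indeg[1]->1; indeg[2]->0; indeg[5]->2 | ready=[2] | order so far=[0, 3, 4]
  pop 2: indeg[1]->0; indeg[5]->1 | ready=[1] | order so far=[0, 3, 4, 2]
  pop 1: indeg[5]->0 | ready=[5] | order so far=[0, 3, 4, 2, 1]
  pop 5: no out-edges | ready=[] | order so far=[0, 3, 4, 2, 1, 5]
New canonical toposort: [0, 3, 4, 2, 1, 5]
Compare positions:
  Node 0: index 0 -> 0 (same)
  Node 1: index 4 -> 4 (same)
  Node 2: index 3 -> 3 (same)
  Node 3: index 1 -> 1 (same)
  Node 4: index 2 -> 2 (same)
  Node 5: index 5 -> 5 (same)
Nodes that changed position: none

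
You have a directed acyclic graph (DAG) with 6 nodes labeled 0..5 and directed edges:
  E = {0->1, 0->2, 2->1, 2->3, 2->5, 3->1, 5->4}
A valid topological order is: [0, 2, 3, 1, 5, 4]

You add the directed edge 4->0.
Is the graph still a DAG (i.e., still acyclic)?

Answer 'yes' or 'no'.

Answer: no

Derivation:
Given toposort: [0, 2, 3, 1, 5, 4]
Position of 4: index 5; position of 0: index 0
New edge 4->0: backward (u after v in old order)
Backward edge: old toposort is now invalid. Check if this creates a cycle.
Does 0 already reach 4? Reachable from 0: [0, 1, 2, 3, 4, 5]. YES -> cycle!
Still a DAG? no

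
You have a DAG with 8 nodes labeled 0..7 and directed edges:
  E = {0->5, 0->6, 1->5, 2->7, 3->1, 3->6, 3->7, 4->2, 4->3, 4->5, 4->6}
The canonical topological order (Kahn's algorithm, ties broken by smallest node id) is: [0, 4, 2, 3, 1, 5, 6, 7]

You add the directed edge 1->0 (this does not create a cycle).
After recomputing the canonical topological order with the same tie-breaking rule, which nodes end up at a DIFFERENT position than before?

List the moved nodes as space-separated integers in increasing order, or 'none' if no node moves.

Answer: 0 1 2 3 4

Derivation:
Old toposort: [0, 4, 2, 3, 1, 5, 6, 7]
Added edge 1->0
Recompute Kahn (smallest-id tiebreak):
  initial in-degrees: [1, 1, 1, 1, 0, 3, 3, 2]
  ready (indeg=0): [4]
  pop 4: indeg[2]->0; indeg[3]->0; indeg[5]->2; indeg[6]->2 | ready=[2, 3] | order so far=[4]
  pop 2: indeg[7]->1 | ready=[3] | order so far=[4, 2]
  pop 3: indeg[1]->0; indeg[6]->1; indeg[7]->0 | ready=[1, 7] | order so far=[4, 2, 3]
  pop 1: indeg[0]->0; indeg[5]->1 | ready=[0, 7] | order so far=[4, 2, 3, 1]
  pop 0: indeg[5]->0; indeg[6]->0 | ready=[5, 6, 7] | order so far=[4, 2, 3, 1, 0]
  pop 5: no out-edges | ready=[6, 7] | order so far=[4, 2, 3, 1, 0, 5]
  pop 6: no out-edges | ready=[7] | order so far=[4, 2, 3, 1, 0, 5, 6]
  pop 7: no out-edges | ready=[] | order so far=[4, 2, 3, 1, 0, 5, 6, 7]
New canonical toposort: [4, 2, 3, 1, 0, 5, 6, 7]
Compare positions:
  Node 0: index 0 -> 4 (moved)
  Node 1: index 4 -> 3 (moved)
  Node 2: index 2 -> 1 (moved)
  Node 3: index 3 -> 2 (moved)
  Node 4: index 1 -> 0 (moved)
  Node 5: index 5 -> 5 (same)
  Node 6: index 6 -> 6 (same)
  Node 7: index 7 -> 7 (same)
Nodes that changed position: 0 1 2 3 4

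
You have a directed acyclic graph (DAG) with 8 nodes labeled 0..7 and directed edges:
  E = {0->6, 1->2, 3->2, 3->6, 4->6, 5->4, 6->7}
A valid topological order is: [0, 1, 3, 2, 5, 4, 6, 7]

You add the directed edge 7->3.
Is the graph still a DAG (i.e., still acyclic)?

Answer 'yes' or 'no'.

Answer: no

Derivation:
Given toposort: [0, 1, 3, 2, 5, 4, 6, 7]
Position of 7: index 7; position of 3: index 2
New edge 7->3: backward (u after v in old order)
Backward edge: old toposort is now invalid. Check if this creates a cycle.
Does 3 already reach 7? Reachable from 3: [2, 3, 6, 7]. YES -> cycle!
Still a DAG? no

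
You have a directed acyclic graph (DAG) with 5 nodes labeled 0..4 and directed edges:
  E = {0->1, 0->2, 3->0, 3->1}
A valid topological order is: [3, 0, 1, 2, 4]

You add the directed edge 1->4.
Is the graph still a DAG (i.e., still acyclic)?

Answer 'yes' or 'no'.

Given toposort: [3, 0, 1, 2, 4]
Position of 1: index 2; position of 4: index 4
New edge 1->4: forward
Forward edge: respects the existing order. Still a DAG, same toposort still valid.
Still a DAG? yes

Answer: yes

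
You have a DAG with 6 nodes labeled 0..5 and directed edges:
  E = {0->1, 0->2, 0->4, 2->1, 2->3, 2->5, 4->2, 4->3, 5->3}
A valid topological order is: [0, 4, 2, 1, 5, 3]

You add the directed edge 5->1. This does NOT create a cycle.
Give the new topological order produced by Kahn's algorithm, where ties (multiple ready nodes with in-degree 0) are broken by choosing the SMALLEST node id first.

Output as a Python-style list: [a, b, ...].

Old toposort: [0, 4, 2, 1, 5, 3]
Added edge: 5->1
Position of 5 (4) > position of 1 (3). Must reorder: 5 must now come before 1.
Run Kahn's algorithm (break ties by smallest node id):
  initial in-degrees: [0, 3, 2, 3, 1, 1]
  ready (indeg=0): [0]
  pop 0: indeg[1]->2; indeg[2]->1; indeg[4]->0 | ready=[4] | order so far=[0]
  pop 4: indeg[2]->0; indeg[3]->2 | ready=[2] | order so far=[0, 4]
  pop 2: indeg[1]->1; indeg[3]->1; indeg[5]->0 | ready=[5] | order so far=[0, 4, 2]
  pop 5: indeg[1]->0; indeg[3]->0 | ready=[1, 3] | order so far=[0, 4, 2, 5]
  pop 1: no out-edges | ready=[3] | order so far=[0, 4, 2, 5, 1]
  pop 3: no out-edges | ready=[] | order so far=[0, 4, 2, 5, 1, 3]
  Result: [0, 4, 2, 5, 1, 3]

Answer: [0, 4, 2, 5, 1, 3]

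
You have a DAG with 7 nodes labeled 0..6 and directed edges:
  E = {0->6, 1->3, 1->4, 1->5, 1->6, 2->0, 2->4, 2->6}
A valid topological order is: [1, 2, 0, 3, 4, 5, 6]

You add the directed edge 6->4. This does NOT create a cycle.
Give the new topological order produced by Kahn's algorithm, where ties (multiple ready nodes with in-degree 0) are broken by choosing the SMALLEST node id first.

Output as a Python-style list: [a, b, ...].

Answer: [1, 2, 0, 3, 5, 6, 4]

Derivation:
Old toposort: [1, 2, 0, 3, 4, 5, 6]
Added edge: 6->4
Position of 6 (6) > position of 4 (4). Must reorder: 6 must now come before 4.
Run Kahn's algorithm (break ties by smallest node id):
  initial in-degrees: [1, 0, 0, 1, 3, 1, 3]
  ready (indeg=0): [1, 2]
  pop 1: indeg[3]->0; indeg[4]->2; indeg[5]->0; indeg[6]->2 | ready=[2, 3, 5] | order so far=[1]
  pop 2: indeg[0]->0; indeg[4]->1; indeg[6]->1 | ready=[0, 3, 5] | order so far=[1, 2]
  pop 0: indeg[6]->0 | ready=[3, 5, 6] | order so far=[1, 2, 0]
  pop 3: no out-edges | ready=[5, 6] | order so far=[1, 2, 0, 3]
  pop 5: no out-edges | ready=[6] | order so far=[1, 2, 0, 3, 5]
  pop 6: indeg[4]->0 | ready=[4] | order so far=[1, 2, 0, 3, 5, 6]
  pop 4: no out-edges | ready=[] | order so far=[1, 2, 0, 3, 5, 6, 4]
  Result: [1, 2, 0, 3, 5, 6, 4]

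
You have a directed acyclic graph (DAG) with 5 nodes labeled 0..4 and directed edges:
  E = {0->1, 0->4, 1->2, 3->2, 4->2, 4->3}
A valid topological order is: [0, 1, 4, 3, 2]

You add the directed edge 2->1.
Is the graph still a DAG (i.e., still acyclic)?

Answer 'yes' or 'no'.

Answer: no

Derivation:
Given toposort: [0, 1, 4, 3, 2]
Position of 2: index 4; position of 1: index 1
New edge 2->1: backward (u after v in old order)
Backward edge: old toposort is now invalid. Check if this creates a cycle.
Does 1 already reach 2? Reachable from 1: [1, 2]. YES -> cycle!
Still a DAG? no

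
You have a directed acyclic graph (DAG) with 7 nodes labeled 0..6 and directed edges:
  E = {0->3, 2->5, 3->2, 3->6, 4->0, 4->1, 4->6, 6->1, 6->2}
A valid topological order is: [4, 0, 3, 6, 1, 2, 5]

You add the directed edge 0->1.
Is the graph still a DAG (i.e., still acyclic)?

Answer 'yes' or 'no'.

Answer: yes

Derivation:
Given toposort: [4, 0, 3, 6, 1, 2, 5]
Position of 0: index 1; position of 1: index 4
New edge 0->1: forward
Forward edge: respects the existing order. Still a DAG, same toposort still valid.
Still a DAG? yes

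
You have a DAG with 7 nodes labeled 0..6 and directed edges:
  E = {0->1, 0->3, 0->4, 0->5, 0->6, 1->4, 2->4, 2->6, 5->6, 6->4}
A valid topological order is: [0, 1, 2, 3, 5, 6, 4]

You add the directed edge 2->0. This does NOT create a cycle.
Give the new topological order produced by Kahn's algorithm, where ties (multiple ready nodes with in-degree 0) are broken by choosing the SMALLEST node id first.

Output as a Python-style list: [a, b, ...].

Old toposort: [0, 1, 2, 3, 5, 6, 4]
Added edge: 2->0
Position of 2 (2) > position of 0 (0). Must reorder: 2 must now come before 0.
Run Kahn's algorithm (break ties by smallest node id):
  initial in-degrees: [1, 1, 0, 1, 4, 1, 3]
  ready (indeg=0): [2]
  pop 2: indeg[0]->0; indeg[4]->3; indeg[6]->2 | ready=[0] | order so far=[2]
  pop 0: indeg[1]->0; indeg[3]->0; indeg[4]->2; indeg[5]->0; indeg[6]->1 | ready=[1, 3, 5] | order so far=[2, 0]
  pop 1: indeg[4]->1 | ready=[3, 5] | order so far=[2, 0, 1]
  pop 3: no out-edges | ready=[5] | order so far=[2, 0, 1, 3]
  pop 5: indeg[6]->0 | ready=[6] | order so far=[2, 0, 1, 3, 5]
  pop 6: indeg[4]->0 | ready=[4] | order so far=[2, 0, 1, 3, 5, 6]
  pop 4: no out-edges | ready=[] | order so far=[2, 0, 1, 3, 5, 6, 4]
  Result: [2, 0, 1, 3, 5, 6, 4]

Answer: [2, 0, 1, 3, 5, 6, 4]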